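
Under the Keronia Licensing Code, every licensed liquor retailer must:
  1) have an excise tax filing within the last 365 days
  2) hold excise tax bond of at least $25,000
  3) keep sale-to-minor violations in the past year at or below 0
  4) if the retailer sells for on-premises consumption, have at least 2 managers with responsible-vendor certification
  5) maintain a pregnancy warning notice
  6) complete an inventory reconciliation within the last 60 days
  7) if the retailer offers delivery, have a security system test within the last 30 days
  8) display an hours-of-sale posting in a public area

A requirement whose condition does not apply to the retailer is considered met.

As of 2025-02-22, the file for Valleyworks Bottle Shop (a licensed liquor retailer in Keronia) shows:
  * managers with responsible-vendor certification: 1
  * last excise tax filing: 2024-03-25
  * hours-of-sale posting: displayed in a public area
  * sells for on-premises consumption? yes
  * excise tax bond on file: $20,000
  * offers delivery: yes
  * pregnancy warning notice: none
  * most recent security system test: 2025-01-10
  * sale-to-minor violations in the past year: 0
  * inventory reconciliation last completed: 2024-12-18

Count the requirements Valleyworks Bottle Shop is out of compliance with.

1. excise tax filing 334 days ago vs limit 365 → met
2. excise tax bond $20,000 < $25,000 → not met
3. sale-to-minor violations in the past year 0 ≤ 0 → met
4. condition 'sells for on-premises consumption' holds; managers with responsible-vendor certification 1 < 2 → not met
5. pregnancy warning notice absent → not met
6. inventory reconciliation 66 days ago vs limit 60 → not met
7. condition 'offers delivery' holds; security system test 43 days ago vs limit 30 → not met
8. hours-of-sale posting present → met
Not met: 5 of 8

5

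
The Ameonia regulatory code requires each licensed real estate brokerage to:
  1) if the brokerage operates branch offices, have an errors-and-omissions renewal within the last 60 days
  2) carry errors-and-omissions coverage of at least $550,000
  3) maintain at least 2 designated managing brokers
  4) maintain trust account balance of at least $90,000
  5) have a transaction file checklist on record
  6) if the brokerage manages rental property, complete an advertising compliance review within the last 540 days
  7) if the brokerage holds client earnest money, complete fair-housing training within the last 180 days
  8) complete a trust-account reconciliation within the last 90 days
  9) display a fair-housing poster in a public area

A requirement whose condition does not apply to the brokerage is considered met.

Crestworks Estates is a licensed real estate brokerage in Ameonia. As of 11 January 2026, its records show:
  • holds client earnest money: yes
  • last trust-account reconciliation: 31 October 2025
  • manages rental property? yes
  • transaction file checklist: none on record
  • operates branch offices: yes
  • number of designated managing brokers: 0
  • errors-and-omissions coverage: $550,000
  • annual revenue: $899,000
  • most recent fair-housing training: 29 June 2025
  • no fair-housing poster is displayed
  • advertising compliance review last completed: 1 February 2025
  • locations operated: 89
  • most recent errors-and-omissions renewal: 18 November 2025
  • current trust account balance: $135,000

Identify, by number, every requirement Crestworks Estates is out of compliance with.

1. condition 'operates branch offices' holds; errors-and-omissions renewal 54 days ago vs limit 60 → met
2. errors-and-omissions coverage $550,000 ≥ $550,000 → met
3. designated managing brokers 0 < 2 → not met
4. trust account balance $135,000 ≥ $90,000 → met
5. transaction file checklist absent → not met
6. condition 'manages rental property' holds; advertising compliance review 344 days ago vs limit 540 → met
7. condition 'holds client earnest money' holds; fair-housing training 196 days ago vs limit 180 → not met
8. trust-account reconciliation 72 days ago vs limit 90 → met
9. fair-housing poster absent → not met
Not met: 3, 5, 7, 9

3, 5, 7, 9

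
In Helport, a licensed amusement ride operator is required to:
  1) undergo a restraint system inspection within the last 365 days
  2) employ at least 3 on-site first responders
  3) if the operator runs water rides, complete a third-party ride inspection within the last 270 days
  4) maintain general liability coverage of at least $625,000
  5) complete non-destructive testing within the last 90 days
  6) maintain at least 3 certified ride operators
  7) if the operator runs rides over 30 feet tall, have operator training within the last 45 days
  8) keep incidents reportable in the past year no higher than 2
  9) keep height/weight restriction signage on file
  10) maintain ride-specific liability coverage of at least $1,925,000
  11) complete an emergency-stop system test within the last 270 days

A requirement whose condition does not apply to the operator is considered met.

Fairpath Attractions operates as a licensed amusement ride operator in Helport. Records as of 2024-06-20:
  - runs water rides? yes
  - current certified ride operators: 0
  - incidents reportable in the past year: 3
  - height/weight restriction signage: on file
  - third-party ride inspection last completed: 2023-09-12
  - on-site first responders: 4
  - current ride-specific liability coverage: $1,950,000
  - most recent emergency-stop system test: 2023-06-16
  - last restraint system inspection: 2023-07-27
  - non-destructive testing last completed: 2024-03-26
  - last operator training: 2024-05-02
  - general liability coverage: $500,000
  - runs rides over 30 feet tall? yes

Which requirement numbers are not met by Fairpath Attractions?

3, 4, 6, 7, 8, 11

1. restraint system inspection 329 days ago vs limit 365 → met
2. on-site first responders 4 ≥ 3 → met
3. condition 'runs water rides' holds; third-party ride inspection 282 days ago vs limit 270 → not met
4. general liability coverage $500,000 < $625,000 → not met
5. non-destructive testing 86 days ago vs limit 90 → met
6. certified ride operators 0 < 3 → not met
7. condition 'runs rides over 30 feet tall' holds; operator training 49 days ago vs limit 45 → not met
8. incidents reportable in the past year 3 > 2 → not met
9. height/weight restriction signage present → met
10. ride-specific liability coverage $1,950,000 ≥ $1,925,000 → met
11. emergency-stop system test 370 days ago vs limit 270 → not met
Not met: 3, 4, 6, 7, 8, 11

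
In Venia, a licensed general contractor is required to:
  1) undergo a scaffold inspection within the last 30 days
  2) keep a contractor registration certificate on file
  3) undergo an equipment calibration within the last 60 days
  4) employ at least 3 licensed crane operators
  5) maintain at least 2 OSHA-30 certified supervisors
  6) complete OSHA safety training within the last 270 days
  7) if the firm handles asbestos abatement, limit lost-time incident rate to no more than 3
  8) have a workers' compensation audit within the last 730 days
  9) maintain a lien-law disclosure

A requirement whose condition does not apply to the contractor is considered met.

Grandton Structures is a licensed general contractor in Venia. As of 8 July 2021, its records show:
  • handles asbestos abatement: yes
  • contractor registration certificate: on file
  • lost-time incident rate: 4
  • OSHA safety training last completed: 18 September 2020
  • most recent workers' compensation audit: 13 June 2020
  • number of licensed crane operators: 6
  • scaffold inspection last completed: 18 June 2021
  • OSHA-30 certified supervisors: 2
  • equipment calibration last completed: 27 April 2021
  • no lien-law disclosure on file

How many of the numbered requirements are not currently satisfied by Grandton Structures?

4

1. scaffold inspection 20 days ago vs limit 30 → met
2. contractor registration certificate present → met
3. equipment calibration 72 days ago vs limit 60 → not met
4. licensed crane operators 6 ≥ 3 → met
5. OSHA-30 certified supervisors 2 ≥ 2 → met
6. OSHA safety training 293 days ago vs limit 270 → not met
7. condition 'handles asbestos abatement' holds; lost-time incident rate 4 > 3 → not met
8. workers' compensation audit 390 days ago vs limit 730 → met
9. lien-law disclosure absent → not met
Not met: 4 of 9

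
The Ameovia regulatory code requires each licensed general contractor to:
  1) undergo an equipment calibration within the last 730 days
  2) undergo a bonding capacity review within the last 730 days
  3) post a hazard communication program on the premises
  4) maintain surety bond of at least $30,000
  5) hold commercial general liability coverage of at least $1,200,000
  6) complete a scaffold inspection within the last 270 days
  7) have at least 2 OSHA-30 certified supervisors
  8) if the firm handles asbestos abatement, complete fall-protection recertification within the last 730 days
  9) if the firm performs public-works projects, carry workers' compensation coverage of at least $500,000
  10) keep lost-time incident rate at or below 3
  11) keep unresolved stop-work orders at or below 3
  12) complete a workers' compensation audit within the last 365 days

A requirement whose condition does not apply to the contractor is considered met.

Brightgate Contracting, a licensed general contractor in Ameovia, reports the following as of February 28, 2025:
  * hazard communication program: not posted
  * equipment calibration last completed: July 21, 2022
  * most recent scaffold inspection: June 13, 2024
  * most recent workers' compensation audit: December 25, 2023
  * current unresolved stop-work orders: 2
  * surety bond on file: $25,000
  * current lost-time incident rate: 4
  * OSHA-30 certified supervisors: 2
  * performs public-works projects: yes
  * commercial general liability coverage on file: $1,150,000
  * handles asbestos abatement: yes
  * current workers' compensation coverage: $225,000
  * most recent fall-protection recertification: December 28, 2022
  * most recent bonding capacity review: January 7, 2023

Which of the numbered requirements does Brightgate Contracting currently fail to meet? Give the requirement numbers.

1. equipment calibration 953 days ago vs limit 730 → not met
2. bonding capacity review 783 days ago vs limit 730 → not met
3. hazard communication program absent → not met
4. surety bond $25,000 < $30,000 → not met
5. commercial general liability coverage $1,150,000 < $1,200,000 → not met
6. scaffold inspection 260 days ago vs limit 270 → met
7. OSHA-30 certified supervisors 2 ≥ 2 → met
8. condition 'handles asbestos abatement' holds; fall-protection recertification 793 days ago vs limit 730 → not met
9. condition 'performs public-works projects' holds; workers' compensation coverage $225,000 < $500,000 → not met
10. lost-time incident rate 4 > 3 → not met
11. unresolved stop-work orders 2 ≤ 3 → met
12. workers' compensation audit 431 days ago vs limit 365 → not met
Not met: 1, 2, 3, 4, 5, 8, 9, 10, 12

1, 2, 3, 4, 5, 8, 9, 10, 12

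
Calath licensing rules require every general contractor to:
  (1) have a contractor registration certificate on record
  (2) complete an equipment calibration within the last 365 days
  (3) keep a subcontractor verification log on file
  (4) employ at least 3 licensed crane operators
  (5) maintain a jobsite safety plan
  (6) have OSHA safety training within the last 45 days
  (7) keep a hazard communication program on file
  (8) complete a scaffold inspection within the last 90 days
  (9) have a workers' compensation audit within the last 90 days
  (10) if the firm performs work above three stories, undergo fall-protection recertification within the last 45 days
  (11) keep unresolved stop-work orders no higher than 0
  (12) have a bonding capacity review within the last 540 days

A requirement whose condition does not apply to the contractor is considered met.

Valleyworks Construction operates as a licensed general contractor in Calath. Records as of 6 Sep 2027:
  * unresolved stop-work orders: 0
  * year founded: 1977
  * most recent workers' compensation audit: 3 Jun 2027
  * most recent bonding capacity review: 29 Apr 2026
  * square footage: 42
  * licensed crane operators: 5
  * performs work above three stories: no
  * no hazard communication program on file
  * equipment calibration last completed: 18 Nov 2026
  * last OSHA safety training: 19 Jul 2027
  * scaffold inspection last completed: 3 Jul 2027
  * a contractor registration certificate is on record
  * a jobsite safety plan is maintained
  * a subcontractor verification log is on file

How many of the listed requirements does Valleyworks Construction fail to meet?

1. contractor registration certificate present → met
2. equipment calibration 292 days ago vs limit 365 → met
3. subcontractor verification log present → met
4. licensed crane operators 5 ≥ 3 → met
5. jobsite safety plan present → met
6. OSHA safety training 49 days ago vs limit 45 → not met
7. hazard communication program absent → not met
8. scaffold inspection 65 days ago vs limit 90 → met
9. workers' compensation audit 95 days ago vs limit 90 → not met
10. condition 'performs work above three stories' does not hold → requirement n/a → met
11. unresolved stop-work orders 0 ≤ 0 → met
12. bonding capacity review 495 days ago vs limit 540 → met
Not met: 3 of 12

3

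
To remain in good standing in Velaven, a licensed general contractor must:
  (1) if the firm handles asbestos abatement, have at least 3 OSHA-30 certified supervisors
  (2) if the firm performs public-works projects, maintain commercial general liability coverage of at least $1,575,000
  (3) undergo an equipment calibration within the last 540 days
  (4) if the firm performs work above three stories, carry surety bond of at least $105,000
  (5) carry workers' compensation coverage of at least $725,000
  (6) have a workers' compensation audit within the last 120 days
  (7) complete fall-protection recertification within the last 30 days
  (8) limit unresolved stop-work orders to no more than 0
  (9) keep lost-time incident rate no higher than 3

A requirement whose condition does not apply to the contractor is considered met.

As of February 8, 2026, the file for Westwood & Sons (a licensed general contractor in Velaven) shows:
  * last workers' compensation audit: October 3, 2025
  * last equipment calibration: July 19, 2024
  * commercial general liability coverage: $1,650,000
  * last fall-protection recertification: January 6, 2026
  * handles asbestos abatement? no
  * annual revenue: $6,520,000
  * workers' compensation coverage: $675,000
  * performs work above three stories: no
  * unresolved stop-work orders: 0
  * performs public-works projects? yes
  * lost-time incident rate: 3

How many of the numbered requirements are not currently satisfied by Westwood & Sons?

1. condition 'handles asbestos abatement' does not hold → requirement n/a → met
2. condition 'performs public-works projects' holds; commercial general liability coverage $1,650,000 ≥ $1,575,000 → met
3. equipment calibration 569 days ago vs limit 540 → not met
4. condition 'performs work above three stories' does not hold → requirement n/a → met
5. workers' compensation coverage $675,000 < $725,000 → not met
6. workers' compensation audit 128 days ago vs limit 120 → not met
7. fall-protection recertification 33 days ago vs limit 30 → not met
8. unresolved stop-work orders 0 ≤ 0 → met
9. lost-time incident rate 3 ≤ 3 → met
Not met: 4 of 9

4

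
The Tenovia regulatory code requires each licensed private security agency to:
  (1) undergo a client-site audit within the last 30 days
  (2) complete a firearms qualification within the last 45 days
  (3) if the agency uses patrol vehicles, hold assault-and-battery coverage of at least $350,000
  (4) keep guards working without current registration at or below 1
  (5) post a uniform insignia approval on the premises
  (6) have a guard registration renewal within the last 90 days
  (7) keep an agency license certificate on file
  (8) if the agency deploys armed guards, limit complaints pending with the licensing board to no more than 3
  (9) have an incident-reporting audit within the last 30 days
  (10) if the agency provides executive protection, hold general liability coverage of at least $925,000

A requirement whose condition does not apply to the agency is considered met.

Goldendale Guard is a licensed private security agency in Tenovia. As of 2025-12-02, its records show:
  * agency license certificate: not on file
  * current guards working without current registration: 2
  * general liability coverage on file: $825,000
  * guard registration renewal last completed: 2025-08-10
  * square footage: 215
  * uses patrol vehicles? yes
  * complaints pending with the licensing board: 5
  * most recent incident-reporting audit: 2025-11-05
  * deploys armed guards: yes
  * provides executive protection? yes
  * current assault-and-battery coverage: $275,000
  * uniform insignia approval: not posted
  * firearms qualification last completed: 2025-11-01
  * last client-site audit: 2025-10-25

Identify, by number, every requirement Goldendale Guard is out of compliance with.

1, 3, 4, 5, 6, 7, 8, 10

1. client-site audit 38 days ago vs limit 30 → not met
2. firearms qualification 31 days ago vs limit 45 → met
3. condition 'uses patrol vehicles' holds; assault-and-battery coverage $275,000 < $350,000 → not met
4. guards working without current registration 2 > 1 → not met
5. uniform insignia approval absent → not met
6. guard registration renewal 114 days ago vs limit 90 → not met
7. agency license certificate absent → not met
8. condition 'deploys armed guards' holds; complaints pending with the licensing board 5 > 3 → not met
9. incident-reporting audit 27 days ago vs limit 30 → met
10. condition 'provides executive protection' holds; general liability coverage $825,000 < $925,000 → not met
Not met: 1, 3, 4, 5, 6, 7, 8, 10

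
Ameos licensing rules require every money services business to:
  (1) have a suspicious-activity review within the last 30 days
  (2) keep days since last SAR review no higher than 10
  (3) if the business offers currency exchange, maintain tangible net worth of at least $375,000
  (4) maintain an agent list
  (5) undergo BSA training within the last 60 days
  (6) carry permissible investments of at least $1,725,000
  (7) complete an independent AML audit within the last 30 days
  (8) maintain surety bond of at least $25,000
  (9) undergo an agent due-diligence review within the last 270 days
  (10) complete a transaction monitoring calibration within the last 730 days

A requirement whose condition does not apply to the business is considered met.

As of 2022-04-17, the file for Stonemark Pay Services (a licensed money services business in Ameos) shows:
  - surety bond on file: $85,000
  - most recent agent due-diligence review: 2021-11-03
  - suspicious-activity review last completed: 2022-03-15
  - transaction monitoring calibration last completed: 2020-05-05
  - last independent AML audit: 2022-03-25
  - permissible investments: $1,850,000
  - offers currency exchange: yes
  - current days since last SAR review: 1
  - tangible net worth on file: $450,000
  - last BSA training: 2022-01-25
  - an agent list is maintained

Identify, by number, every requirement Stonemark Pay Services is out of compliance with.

1, 5

1. suspicious-activity review 33 days ago vs limit 30 → not met
2. days since last SAR review 1 ≤ 10 → met
3. condition 'offers currency exchange' holds; tangible net worth $450,000 ≥ $375,000 → met
4. agent list present → met
5. BSA training 82 days ago vs limit 60 → not met
6. permissible investments $1,850,000 ≥ $1,725,000 → met
7. independent AML audit 23 days ago vs limit 30 → met
8. surety bond $85,000 ≥ $25,000 → met
9. agent due-diligence review 165 days ago vs limit 270 → met
10. transaction monitoring calibration 712 days ago vs limit 730 → met
Not met: 1, 5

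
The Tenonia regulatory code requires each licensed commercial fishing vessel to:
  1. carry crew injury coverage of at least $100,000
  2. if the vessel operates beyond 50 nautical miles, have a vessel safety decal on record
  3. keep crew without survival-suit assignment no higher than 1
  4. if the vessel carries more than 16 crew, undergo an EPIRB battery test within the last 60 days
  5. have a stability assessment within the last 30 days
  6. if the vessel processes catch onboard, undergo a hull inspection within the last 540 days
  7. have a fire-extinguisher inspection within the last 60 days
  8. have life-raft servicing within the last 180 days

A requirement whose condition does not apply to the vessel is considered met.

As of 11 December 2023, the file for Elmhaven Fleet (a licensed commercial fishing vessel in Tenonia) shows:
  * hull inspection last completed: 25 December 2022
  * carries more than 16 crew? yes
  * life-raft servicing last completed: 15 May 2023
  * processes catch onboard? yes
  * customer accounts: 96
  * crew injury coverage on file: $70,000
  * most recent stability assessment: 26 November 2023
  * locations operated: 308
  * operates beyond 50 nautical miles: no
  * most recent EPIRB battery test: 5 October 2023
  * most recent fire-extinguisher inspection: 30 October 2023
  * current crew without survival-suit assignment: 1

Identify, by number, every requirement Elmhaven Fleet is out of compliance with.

1. crew injury coverage $70,000 < $100,000 → not met
2. condition 'operates beyond 50 nautical miles' does not hold → requirement n/a → met
3. crew without survival-suit assignment 1 ≤ 1 → met
4. condition 'carries more than 16 crew' holds; EPIRB battery test 67 days ago vs limit 60 → not met
5. stability assessment 15 days ago vs limit 30 → met
6. condition 'processes catch onboard' holds; hull inspection 351 days ago vs limit 540 → met
7. fire-extinguisher inspection 42 days ago vs limit 60 → met
8. life-raft servicing 210 days ago vs limit 180 → not met
Not met: 1, 4, 8

1, 4, 8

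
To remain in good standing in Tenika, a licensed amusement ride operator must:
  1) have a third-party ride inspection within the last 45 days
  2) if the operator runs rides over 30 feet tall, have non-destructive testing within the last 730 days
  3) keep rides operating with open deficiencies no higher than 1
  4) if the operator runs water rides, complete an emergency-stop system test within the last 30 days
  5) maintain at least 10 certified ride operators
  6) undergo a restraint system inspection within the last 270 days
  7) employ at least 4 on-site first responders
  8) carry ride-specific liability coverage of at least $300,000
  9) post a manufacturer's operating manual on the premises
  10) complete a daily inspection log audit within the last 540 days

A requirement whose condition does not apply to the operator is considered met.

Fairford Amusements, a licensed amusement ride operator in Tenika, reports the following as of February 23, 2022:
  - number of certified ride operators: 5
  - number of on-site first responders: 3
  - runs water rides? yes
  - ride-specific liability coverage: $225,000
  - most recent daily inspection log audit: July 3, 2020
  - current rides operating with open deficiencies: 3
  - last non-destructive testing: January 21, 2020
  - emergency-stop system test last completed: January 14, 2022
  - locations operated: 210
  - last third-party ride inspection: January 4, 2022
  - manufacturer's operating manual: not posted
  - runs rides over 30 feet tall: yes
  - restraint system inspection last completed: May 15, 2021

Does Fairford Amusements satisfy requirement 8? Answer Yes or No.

8. ride-specific liability coverage $225,000 < $300,000 → not met

No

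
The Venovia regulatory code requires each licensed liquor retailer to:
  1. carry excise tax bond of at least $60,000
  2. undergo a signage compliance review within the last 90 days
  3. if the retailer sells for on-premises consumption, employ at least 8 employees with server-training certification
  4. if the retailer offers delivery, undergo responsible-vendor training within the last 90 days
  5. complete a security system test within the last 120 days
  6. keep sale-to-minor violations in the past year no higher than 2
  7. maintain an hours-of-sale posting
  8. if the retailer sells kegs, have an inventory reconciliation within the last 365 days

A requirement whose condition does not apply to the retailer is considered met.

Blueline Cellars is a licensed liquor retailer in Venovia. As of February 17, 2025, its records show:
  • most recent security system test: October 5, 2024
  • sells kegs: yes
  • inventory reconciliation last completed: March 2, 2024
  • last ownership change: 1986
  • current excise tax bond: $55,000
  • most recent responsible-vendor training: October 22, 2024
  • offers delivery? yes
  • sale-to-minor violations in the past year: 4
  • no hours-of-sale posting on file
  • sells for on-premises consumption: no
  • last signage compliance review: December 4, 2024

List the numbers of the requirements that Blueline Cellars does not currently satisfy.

1, 4, 5, 6, 7

1. excise tax bond $55,000 < $60,000 → not met
2. signage compliance review 75 days ago vs limit 90 → met
3. condition 'sells for on-premises consumption' does not hold → requirement n/a → met
4. condition 'offers delivery' holds; responsible-vendor training 118 days ago vs limit 90 → not met
5. security system test 135 days ago vs limit 120 → not met
6. sale-to-minor violations in the past year 4 > 2 → not met
7. hours-of-sale posting absent → not met
8. condition 'sells kegs' holds; inventory reconciliation 352 days ago vs limit 365 → met
Not met: 1, 4, 5, 6, 7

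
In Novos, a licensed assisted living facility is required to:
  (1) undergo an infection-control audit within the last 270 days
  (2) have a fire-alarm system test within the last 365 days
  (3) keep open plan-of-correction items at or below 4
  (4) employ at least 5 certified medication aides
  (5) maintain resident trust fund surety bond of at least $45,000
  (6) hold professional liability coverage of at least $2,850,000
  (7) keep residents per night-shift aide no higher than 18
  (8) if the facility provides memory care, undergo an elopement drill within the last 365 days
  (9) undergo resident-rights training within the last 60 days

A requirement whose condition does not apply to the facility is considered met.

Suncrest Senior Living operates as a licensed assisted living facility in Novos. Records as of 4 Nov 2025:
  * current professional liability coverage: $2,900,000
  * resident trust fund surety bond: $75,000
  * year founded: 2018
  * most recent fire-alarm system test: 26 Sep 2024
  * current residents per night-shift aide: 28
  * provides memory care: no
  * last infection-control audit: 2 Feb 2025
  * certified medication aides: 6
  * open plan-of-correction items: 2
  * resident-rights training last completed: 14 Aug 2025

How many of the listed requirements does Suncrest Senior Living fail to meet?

1. infection-control audit 275 days ago vs limit 270 → not met
2. fire-alarm system test 404 days ago vs limit 365 → not met
3. open plan-of-correction items 2 ≤ 4 → met
4. certified medication aides 6 ≥ 5 → met
5. resident trust fund surety bond $75,000 ≥ $45,000 → met
6. professional liability coverage $2,900,000 ≥ $2,850,000 → met
7. residents per night-shift aide 28 > 18 → not met
8. condition 'provides memory care' does not hold → requirement n/a → met
9. resident-rights training 82 days ago vs limit 60 → not met
Not met: 4 of 9

4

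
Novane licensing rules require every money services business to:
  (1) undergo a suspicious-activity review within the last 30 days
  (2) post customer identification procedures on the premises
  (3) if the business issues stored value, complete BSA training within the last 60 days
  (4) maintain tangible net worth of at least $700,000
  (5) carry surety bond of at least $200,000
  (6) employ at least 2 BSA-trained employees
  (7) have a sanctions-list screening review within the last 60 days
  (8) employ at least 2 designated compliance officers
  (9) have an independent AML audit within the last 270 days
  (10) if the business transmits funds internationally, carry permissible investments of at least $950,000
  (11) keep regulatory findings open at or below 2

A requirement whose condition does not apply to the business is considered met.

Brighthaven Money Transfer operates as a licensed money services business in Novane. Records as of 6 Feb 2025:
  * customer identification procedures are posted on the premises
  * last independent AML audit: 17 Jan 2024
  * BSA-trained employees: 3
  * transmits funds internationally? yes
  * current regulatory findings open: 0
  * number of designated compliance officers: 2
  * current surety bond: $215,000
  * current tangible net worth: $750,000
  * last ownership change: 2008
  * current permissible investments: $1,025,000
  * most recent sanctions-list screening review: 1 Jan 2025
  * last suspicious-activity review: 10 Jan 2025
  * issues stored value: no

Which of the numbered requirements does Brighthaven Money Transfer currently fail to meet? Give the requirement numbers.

9

1. suspicious-activity review 27 days ago vs limit 30 → met
2. customer identification procedures present → met
3. condition 'issues stored value' does not hold → requirement n/a → met
4. tangible net worth $750,000 ≥ $700,000 → met
5. surety bond $215,000 ≥ $200,000 → met
6. BSA-trained employees 3 ≥ 2 → met
7. sanctions-list screening review 36 days ago vs limit 60 → met
8. designated compliance officers 2 ≥ 2 → met
9. independent AML audit 386 days ago vs limit 270 → not met
10. condition 'transmits funds internationally' holds; permissible investments $1,025,000 ≥ $950,000 → met
11. regulatory findings open 0 ≤ 2 → met
Not met: 9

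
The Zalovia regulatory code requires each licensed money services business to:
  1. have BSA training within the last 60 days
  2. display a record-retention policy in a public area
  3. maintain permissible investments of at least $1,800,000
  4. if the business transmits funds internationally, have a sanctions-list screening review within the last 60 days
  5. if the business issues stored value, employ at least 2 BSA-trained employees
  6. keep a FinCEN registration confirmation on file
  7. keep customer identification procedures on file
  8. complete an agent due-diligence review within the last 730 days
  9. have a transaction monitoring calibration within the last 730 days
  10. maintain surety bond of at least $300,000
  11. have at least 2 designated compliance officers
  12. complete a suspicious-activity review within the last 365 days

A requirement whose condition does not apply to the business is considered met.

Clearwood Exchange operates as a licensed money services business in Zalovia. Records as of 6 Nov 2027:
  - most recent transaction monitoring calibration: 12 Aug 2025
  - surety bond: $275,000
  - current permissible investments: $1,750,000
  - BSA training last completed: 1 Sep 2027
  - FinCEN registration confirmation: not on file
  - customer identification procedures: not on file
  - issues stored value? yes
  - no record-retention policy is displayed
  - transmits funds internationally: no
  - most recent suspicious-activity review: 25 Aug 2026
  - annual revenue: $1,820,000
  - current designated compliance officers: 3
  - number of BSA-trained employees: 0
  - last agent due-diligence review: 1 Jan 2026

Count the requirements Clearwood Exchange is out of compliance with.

1. BSA training 66 days ago vs limit 60 → not met
2. record-retention policy absent → not met
3. permissible investments $1,750,000 < $1,800,000 → not met
4. condition 'transmits funds internationally' does not hold → requirement n/a → met
5. condition 'issues stored value' holds; BSA-trained employees 0 < 2 → not met
6. FinCEN registration confirmation absent → not met
7. customer identification procedures absent → not met
8. agent due-diligence review 674 days ago vs limit 730 → met
9. transaction monitoring calibration 816 days ago vs limit 730 → not met
10. surety bond $275,000 < $300,000 → not met
11. designated compliance officers 3 ≥ 2 → met
12. suspicious-activity review 438 days ago vs limit 365 → not met
Not met: 9 of 12

9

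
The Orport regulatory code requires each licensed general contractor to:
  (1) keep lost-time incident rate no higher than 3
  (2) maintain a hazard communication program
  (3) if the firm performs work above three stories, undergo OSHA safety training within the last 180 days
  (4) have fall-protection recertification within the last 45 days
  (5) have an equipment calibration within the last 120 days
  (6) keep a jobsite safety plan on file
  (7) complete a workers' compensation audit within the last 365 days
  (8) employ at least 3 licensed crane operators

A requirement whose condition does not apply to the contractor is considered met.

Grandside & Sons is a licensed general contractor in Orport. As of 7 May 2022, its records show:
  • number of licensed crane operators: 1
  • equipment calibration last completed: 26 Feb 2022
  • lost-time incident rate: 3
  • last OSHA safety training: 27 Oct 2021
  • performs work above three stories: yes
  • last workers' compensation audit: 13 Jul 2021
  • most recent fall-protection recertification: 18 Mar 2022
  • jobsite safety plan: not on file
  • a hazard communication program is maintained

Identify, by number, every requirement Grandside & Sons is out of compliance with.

1. lost-time incident rate 3 ≤ 3 → met
2. hazard communication program present → met
3. condition 'performs work above three stories' holds; OSHA safety training 192 days ago vs limit 180 → not met
4. fall-protection recertification 50 days ago vs limit 45 → not met
5. equipment calibration 70 days ago vs limit 120 → met
6. jobsite safety plan absent → not met
7. workers' compensation audit 298 days ago vs limit 365 → met
8. licensed crane operators 1 < 3 → not met
Not met: 3, 4, 6, 8

3, 4, 6, 8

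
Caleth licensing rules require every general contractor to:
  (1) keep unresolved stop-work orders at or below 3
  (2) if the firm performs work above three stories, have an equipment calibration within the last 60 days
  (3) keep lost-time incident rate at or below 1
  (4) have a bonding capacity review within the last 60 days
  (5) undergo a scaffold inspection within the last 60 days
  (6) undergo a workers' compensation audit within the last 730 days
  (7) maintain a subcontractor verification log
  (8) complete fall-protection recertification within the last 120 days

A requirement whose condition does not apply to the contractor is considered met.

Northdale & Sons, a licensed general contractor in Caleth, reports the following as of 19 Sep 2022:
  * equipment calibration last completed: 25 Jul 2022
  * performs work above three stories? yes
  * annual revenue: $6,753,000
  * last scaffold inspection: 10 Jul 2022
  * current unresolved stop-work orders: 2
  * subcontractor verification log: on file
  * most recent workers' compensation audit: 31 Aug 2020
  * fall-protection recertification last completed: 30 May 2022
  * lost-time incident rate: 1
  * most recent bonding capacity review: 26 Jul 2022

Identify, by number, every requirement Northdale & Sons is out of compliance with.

1. unresolved stop-work orders 2 ≤ 3 → met
2. condition 'performs work above three stories' holds; equipment calibration 56 days ago vs limit 60 → met
3. lost-time incident rate 1 ≤ 1 → met
4. bonding capacity review 55 days ago vs limit 60 → met
5. scaffold inspection 71 days ago vs limit 60 → not met
6. workers' compensation audit 749 days ago vs limit 730 → not met
7. subcontractor verification log present → met
8. fall-protection recertification 112 days ago vs limit 120 → met
Not met: 5, 6

5, 6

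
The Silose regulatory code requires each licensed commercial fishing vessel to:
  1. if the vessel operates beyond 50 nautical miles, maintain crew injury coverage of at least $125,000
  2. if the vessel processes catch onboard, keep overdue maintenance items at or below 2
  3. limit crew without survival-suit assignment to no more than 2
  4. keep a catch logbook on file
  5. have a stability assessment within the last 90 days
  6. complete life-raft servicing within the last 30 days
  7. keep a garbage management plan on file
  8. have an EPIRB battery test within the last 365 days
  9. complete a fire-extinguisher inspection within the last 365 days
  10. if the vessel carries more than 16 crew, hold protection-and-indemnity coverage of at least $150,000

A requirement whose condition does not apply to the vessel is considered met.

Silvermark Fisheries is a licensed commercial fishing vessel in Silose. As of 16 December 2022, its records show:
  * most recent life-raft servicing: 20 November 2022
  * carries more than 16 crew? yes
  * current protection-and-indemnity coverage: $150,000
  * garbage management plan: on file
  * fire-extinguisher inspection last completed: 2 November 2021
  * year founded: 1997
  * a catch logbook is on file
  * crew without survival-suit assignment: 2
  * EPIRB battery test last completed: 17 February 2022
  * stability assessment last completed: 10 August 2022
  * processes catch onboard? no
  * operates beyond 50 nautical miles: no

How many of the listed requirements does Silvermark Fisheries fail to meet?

1. condition 'operates beyond 50 nautical miles' does not hold → requirement n/a → met
2. condition 'processes catch onboard' does not hold → requirement n/a → met
3. crew without survival-suit assignment 2 ≤ 2 → met
4. catch logbook present → met
5. stability assessment 128 days ago vs limit 90 → not met
6. life-raft servicing 26 days ago vs limit 30 → met
7. garbage management plan present → met
8. EPIRB battery test 302 days ago vs limit 365 → met
9. fire-extinguisher inspection 409 days ago vs limit 365 → not met
10. condition 'carries more than 16 crew' holds; protection-and-indemnity coverage $150,000 ≥ $150,000 → met
Not met: 2 of 10

2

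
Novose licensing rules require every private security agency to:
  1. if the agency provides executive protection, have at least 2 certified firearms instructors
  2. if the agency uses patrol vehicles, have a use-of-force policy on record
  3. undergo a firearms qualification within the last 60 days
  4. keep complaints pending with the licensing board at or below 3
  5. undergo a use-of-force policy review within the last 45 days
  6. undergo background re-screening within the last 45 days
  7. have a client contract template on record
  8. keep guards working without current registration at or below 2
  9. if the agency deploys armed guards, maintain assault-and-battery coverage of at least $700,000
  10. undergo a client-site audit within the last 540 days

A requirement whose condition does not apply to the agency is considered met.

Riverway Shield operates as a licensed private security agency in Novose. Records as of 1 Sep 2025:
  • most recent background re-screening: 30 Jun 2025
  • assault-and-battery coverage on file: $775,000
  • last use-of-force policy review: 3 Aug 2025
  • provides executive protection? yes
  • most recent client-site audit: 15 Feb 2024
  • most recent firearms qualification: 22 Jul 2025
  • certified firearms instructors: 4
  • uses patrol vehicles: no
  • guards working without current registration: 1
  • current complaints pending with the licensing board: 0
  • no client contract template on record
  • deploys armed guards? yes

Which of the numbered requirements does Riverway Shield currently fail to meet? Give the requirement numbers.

1. condition 'provides executive protection' holds; certified firearms instructors 4 ≥ 2 → met
2. condition 'uses patrol vehicles' does not hold → requirement n/a → met
3. firearms qualification 41 days ago vs limit 60 → met
4. complaints pending with the licensing board 0 ≤ 3 → met
5. use-of-force policy review 29 days ago vs limit 45 → met
6. background re-screening 63 days ago vs limit 45 → not met
7. client contract template absent → not met
8. guards working without current registration 1 ≤ 2 → met
9. condition 'deploys armed guards' holds; assault-and-battery coverage $775,000 ≥ $700,000 → met
10. client-site audit 564 days ago vs limit 540 → not met
Not met: 6, 7, 10

6, 7, 10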